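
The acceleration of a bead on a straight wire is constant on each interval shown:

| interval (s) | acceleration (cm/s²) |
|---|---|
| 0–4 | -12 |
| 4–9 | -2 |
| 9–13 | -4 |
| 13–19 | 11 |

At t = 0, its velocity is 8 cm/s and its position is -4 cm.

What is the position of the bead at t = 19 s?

On each constant-a segment, Δv = aΔt and Δx = v₀Δt + ½aΔt²; chain segment to segment.
0–4 s: v starts 8 cm/s; Δx = 8·4 + ½·-12·4² = -64 cm; v ends -40 cm/s.
4–9 s: v starts -40 cm/s; Δx = -40·5 + ½·-2·5² = -225 cm; v ends -50 cm/s.
9–13 s: v starts -50 cm/s; Δx = -50·4 + ½·-4·4² = -232 cm; v ends -66 cm/s.
13–19 s: v starts -66 cm/s; Δx = -66·6 + ½·11·6² = -198 cm; v ends 0 cm/s.
x(19) = -4 + Σ Δx = -723 cm.

-723 cm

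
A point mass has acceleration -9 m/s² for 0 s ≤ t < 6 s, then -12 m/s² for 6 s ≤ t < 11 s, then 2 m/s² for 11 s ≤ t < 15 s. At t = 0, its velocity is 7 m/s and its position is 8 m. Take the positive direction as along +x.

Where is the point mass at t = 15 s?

-909 m

On each constant-a segment, Δv = aΔt and Δx = v₀Δt + ½aΔt²; chain segment to segment.
0–6 s: v starts 7 m/s; Δx = 7·6 + ½·-9·6² = -120 m; v ends -47 m/s.
6–11 s: v starts -47 m/s; Δx = -47·5 + ½·-12·5² = -385 m; v ends -107 m/s.
11–15 s: v starts -107 m/s; Δx = -107·4 + ½·2·4² = -412 m; v ends -99 m/s.
x(15) = 8 + Σ Δx = -909 m.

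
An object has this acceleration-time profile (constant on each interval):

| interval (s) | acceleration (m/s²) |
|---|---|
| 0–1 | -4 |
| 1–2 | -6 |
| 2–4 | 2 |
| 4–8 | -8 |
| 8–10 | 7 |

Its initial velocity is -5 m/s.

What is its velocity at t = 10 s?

-29 m/s

Δv equals the area under the a-t graph; then v = v₀ + Δv.
0–1 s: -4 × 1 = -4 m/s
1–2 s: -6 × 1 = -6 m/s
2–4 s: 2 × 2 = 4 m/s
4–8 s: -8 × 4 = -32 m/s
8–10 s: 7 × 2 = 14 m/s
Δv = -24 m/s, so v(10) = -5 + (-24) = -29 m/s.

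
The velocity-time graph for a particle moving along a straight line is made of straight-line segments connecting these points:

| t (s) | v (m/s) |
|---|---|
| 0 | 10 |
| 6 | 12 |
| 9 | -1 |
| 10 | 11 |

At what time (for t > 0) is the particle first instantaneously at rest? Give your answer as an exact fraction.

t = 114/13 s

v changes sign on 6–9 s (from 12 to -1); the graph is linear there, so v = 0 at t = 6 + (-12)·(9 − 6)/(-1 − 12) = 114/13 s.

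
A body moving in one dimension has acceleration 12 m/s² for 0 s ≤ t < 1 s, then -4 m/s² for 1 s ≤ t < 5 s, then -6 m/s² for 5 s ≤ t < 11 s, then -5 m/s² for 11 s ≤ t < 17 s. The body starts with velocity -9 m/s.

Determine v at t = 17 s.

Δv equals the area under the a-t graph; then v = v₀ + Δv.
0–1 s: 12 × 1 = 12 m/s
1–5 s: -4 × 4 = -16 m/s
5–11 s: -6 × 6 = -36 m/s
11–17 s: -5 × 6 = -30 m/s
Δv = -70 m/s, so v(17) = -9 + (-70) = -79 m/s.

-79 m/s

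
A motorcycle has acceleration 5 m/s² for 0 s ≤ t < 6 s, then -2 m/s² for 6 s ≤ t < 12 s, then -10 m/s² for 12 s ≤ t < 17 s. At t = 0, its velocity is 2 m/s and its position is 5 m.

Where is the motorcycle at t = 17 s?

On each constant-a segment, Δv = aΔt and Δx = v₀Δt + ½aΔt²; chain segment to segment.
0–6 s: v starts 2 m/s; Δx = 2·6 + ½·5·6² = 102 m; v ends 32 m/s.
6–12 s: v starts 32 m/s; Δx = 32·6 + ½·-2·6² = 156 m; v ends 20 m/s.
12–17 s: v starts 20 m/s; Δx = 20·5 + ½·-10·5² = -25 m; v ends -30 m/s.
x(17) = 5 + Σ Δx = 238 m.

238 m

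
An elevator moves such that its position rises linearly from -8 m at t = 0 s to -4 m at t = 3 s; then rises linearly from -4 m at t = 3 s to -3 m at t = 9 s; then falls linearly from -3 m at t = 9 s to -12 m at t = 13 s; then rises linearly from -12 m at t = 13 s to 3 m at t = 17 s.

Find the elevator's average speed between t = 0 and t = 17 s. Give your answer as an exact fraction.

Average speed = (total path length)/(elapsed time); on a piecewise-linear x-t graph the path length is Σ|Δx|.
0–3 s: |Δx| = |-4 − -8| = 4 m
3–9 s: |Δx| = |-3 − -4| = 1 m
9–13 s: |Δx| = |-12 − -3| = 9 m
13–17 s: |Δx| = |3 − -12| = 15 m
Total path = 29 m; average speed = 29/17 = 29/17 m/s.

29/17 m/s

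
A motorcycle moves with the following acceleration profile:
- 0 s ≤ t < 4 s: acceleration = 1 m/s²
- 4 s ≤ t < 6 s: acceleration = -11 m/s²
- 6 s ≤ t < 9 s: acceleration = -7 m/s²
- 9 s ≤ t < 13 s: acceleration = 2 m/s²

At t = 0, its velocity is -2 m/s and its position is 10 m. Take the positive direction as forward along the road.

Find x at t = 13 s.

-247.5 m

On each constant-a segment, Δv = aΔt and Δx = v₀Δt + ½aΔt²; chain segment to segment.
0–4 s: v starts -2 m/s; Δx = -2·4 + ½·1·4² = 0 m; v ends 2 m/s.
4–6 s: v starts 2 m/s; Δx = 2·2 + ½·-11·2² = -18 m; v ends -20 m/s.
6–9 s: v starts -20 m/s; Δx = -20·3 + ½·-7·3² = -91.5 m; v ends -41 m/s.
9–13 s: v starts -41 m/s; Δx = -41·4 + ½·2·4² = -148 m; v ends -33 m/s.
x(13) = 10 + Σ Δx = -247.5 m.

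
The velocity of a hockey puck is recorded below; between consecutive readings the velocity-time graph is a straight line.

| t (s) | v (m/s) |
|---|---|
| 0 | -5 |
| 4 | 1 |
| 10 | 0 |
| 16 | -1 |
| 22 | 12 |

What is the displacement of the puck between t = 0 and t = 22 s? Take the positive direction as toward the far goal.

Displacement is the signed area under the v-t curve.
0–4 s: ½(-5 + 1)(4) = -8 m
4–10 s: ½(1 + 0)(6) = 3 m
10–16 s: ½(0 + -1)(6) = -3 m
16–22 s: ½(-1 + 12)(6) = 33 m
Net displacement = 25 m

25 m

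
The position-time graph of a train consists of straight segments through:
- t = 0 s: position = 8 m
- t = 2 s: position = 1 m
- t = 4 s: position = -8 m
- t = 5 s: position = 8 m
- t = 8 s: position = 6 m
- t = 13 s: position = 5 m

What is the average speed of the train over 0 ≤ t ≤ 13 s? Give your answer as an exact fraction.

Average speed = (total path length)/(elapsed time); on a piecewise-linear x-t graph the path length is Σ|Δx|.
0–2 s: |Δx| = |1 − 8| = 7 m
2–4 s: |Δx| = |-8 − 1| = 9 m
4–5 s: |Δx| = |8 − -8| = 16 m
5–8 s: |Δx| = |6 − 8| = 2 m
8–13 s: |Δx| = |5 − 6| = 1 m
Total path = 35 m; average speed = 35/13 = 35/13 m/s.

35/13 m/s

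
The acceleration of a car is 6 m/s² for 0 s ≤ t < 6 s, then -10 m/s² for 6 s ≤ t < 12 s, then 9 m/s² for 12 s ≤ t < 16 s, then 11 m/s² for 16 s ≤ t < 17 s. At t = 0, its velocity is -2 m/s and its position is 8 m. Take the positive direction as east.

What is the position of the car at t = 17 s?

111.5 m

On each constant-a segment, Δv = aΔt and Δx = v₀Δt + ½aΔt²; chain segment to segment.
0–6 s: v starts -2 m/s; Δx = -2·6 + ½·6·6² = 96 m; v ends 34 m/s.
6–12 s: v starts 34 m/s; Δx = 34·6 + ½·-10·6² = 24 m; v ends -26 m/s.
12–16 s: v starts -26 m/s; Δx = -26·4 + ½·9·4² = -32 m; v ends 10 m/s.
16–17 s: v starts 10 m/s; Δx = 10·1 + ½·11·1² = 15.5 m; v ends 21 m/s.
x(17) = 8 + Σ Δx = 111.5 m.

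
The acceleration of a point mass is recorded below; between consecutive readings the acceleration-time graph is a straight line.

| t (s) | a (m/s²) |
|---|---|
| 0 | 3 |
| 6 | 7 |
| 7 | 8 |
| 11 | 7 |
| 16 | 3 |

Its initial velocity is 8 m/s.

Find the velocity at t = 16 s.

100.5 m/s

Δv equals the area under the a-t graph; then v = v₀ + Δv.
0–6 s: ½(3 + 7)(6) = 30 m/s
6–7 s: ½(7 + 8)(1) = 7.5 m/s
7–11 s: ½(8 + 7)(4) = 30 m/s
11–16 s: ½(7 + 3)(5) = 25 m/s
Δv = 92.5 m/s, so v(16) = 8 + (92.5) = 100.5 m/s.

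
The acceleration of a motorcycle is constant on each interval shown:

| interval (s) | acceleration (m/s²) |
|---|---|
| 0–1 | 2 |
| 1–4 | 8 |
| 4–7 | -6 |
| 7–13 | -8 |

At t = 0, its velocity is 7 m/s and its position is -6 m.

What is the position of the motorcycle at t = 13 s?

83 m

On each constant-a segment, Δv = aΔt and Δx = v₀Δt + ½aΔt²; chain segment to segment.
0–1 s: v starts 7 m/s; Δx = 7·1 + ½·2·1² = 8 m; v ends 9 m/s.
1–4 s: v starts 9 m/s; Δx = 9·3 + ½·8·3² = 63 m; v ends 33 m/s.
4–7 s: v starts 33 m/s; Δx = 33·3 + ½·-6·3² = 72 m; v ends 15 m/s.
7–13 s: v starts 15 m/s; Δx = 15·6 + ½·-8·6² = -54 m; v ends -33 m/s.
x(13) = -6 + Σ Δx = 83 m.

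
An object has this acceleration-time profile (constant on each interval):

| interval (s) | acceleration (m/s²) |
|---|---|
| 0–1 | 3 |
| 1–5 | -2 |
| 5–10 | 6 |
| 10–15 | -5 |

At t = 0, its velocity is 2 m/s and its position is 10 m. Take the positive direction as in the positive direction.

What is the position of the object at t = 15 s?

On each constant-a segment, Δv = aΔt and Δx = v₀Δt + ½aΔt²; chain segment to segment.
0–1 s: v starts 2 m/s; Δx = 2·1 + ½·3·1² = 3.5 m; v ends 5 m/s.
1–5 s: v starts 5 m/s; Δx = 5·4 + ½·-2·4² = 4 m; v ends -3 m/s.
5–10 s: v starts -3 m/s; Δx = -3·5 + ½·6·5² = 60 m; v ends 27 m/s.
10–15 s: v starts 27 m/s; Δx = 27·5 + ½·-5·5² = 72.5 m; v ends 2 m/s.
x(15) = 10 + Σ Δx = 150 m.

150 m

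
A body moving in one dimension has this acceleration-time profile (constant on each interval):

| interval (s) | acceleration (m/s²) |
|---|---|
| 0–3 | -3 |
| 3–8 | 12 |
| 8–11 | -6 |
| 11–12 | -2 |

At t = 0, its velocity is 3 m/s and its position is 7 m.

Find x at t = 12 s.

292.5 m

On each constant-a segment, Δv = aΔt and Δx = v₀Δt + ½aΔt²; chain segment to segment.
0–3 s: v starts 3 m/s; Δx = 3·3 + ½·-3·3² = -4.5 m; v ends -6 m/s.
3–8 s: v starts -6 m/s; Δx = -6·5 + ½·12·5² = 120 m; v ends 54 m/s.
8–11 s: v starts 54 m/s; Δx = 54·3 + ½·-6·3² = 135 m; v ends 36 m/s.
11–12 s: v starts 36 m/s; Δx = 36·1 + ½·-2·1² = 35 m; v ends 34 m/s.
x(12) = 7 + Σ Δx = 292.5 m.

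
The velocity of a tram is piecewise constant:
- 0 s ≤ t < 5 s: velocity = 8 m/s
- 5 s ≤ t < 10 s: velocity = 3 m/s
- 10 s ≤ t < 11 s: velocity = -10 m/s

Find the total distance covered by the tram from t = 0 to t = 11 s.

Total distance travelled is ∫|v| dt — sum the magnitudes of each area piece.
0–5 s: |8| × 5 = 40 m
5–10 s: |3| × 5 = 15 m
10–11 s: |-10| × 1 = 10 m
Total distance = 65 m

65 m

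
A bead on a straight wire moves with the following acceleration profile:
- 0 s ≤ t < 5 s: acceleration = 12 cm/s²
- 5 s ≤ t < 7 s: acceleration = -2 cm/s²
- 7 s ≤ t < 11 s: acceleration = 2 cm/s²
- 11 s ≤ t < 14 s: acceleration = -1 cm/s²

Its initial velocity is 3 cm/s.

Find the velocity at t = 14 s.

Δv equals the area under the a-t graph; then v = v₀ + Δv.
0–5 s: 12 × 5 = 60 cm/s
5–7 s: -2 × 2 = -4 cm/s
7–11 s: 2 × 4 = 8 cm/s
11–14 s: -1 × 3 = -3 cm/s
Δv = 61 cm/s, so v(14) = 3 + (61) = 64 cm/s.

64 cm/s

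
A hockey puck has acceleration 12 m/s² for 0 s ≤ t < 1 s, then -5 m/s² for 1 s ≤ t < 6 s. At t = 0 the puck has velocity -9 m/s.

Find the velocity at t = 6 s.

Δv equals the area under the a-t graph; then v = v₀ + Δv.
0–1 s: 12 × 1 = 12 m/s
1–6 s: -5 × 5 = -25 m/s
Δv = -13 m/s, so v(6) = -9 + (-13) = -22 m/s.

-22 m/s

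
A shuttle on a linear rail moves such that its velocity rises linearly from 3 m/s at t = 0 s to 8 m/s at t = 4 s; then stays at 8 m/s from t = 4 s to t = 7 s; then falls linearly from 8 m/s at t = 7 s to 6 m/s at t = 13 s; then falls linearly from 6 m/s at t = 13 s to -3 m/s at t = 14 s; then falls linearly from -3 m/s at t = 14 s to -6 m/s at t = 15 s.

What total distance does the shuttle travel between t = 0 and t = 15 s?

95 m

Distance (not displacement) is the total path length: add the absolute areas under v-t.
0–4 s: |½(3 + 8)(4)| = 22 m
4–7 s: |8| × 3 = 24 m
7–13 s: |½(8 + 6)(6)| = 42 m
13–14 s: v = 0 at t = 41/3 s; triangle areas 2 + 0.5 = 2.5 m
14–15 s: |½(-3 + -6)(1)| = 4.5 m
Total distance = 95 m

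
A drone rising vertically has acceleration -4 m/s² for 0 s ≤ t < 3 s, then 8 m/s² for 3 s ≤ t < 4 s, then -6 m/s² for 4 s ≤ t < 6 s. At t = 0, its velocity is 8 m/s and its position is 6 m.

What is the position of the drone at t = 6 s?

On each constant-a segment, Δv = aΔt and Δx = v₀Δt + ½aΔt²; chain segment to segment.
0–3 s: v starts 8 m/s; Δx = 8·3 + ½·-4·3² = 6 m; v ends -4 m/s.
3–4 s: v starts -4 m/s; Δx = -4·1 + ½·8·1² = 0 m; v ends 4 m/s.
4–6 s: v starts 4 m/s; Δx = 4·2 + ½·-6·2² = -4 m; v ends -8 m/s.
x(6) = 6 + Σ Δx = 8 m.

8 m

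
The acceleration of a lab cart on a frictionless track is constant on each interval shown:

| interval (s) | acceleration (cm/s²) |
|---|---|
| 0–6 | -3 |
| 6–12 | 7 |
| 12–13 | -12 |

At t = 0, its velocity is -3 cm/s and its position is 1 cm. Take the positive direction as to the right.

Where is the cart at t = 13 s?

-56 cm

On each constant-a segment, Δv = aΔt and Δx = v₀Δt + ½aΔt²; chain segment to segment.
0–6 s: v starts -3 cm/s; Δx = -3·6 + ½·-3·6² = -72 cm; v ends -21 cm/s.
6–12 s: v starts -21 cm/s; Δx = -21·6 + ½·7·6² = 0 cm; v ends 21 cm/s.
12–13 s: v starts 21 cm/s; Δx = 21·1 + ½·-12·1² = 15 cm; v ends 9 cm/s.
x(13) = 1 + Σ Δx = -56 cm.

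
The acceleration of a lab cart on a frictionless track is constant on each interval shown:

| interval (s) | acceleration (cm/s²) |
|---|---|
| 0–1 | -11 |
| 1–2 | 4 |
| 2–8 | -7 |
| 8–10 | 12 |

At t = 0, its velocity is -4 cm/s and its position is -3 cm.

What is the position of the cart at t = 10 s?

-299.5 cm

On each constant-a segment, Δv = aΔt and Δx = v₀Δt + ½aΔt²; chain segment to segment.
0–1 s: v starts -4 cm/s; Δx = -4·1 + ½·-11·1² = -9.5 cm; v ends -15 cm/s.
1–2 s: v starts -15 cm/s; Δx = -15·1 + ½·4·1² = -13 cm; v ends -11 cm/s.
2–8 s: v starts -11 cm/s; Δx = -11·6 + ½·-7·6² = -192 cm; v ends -53 cm/s.
8–10 s: v starts -53 cm/s; Δx = -53·2 + ½·12·2² = -82 cm; v ends -29 cm/s.
x(10) = -3 + Σ Δx = -299.5 cm.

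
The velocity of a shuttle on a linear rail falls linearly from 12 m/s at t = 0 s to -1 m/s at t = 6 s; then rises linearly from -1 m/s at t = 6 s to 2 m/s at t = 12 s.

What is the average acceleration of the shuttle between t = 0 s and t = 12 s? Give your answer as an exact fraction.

Average acceleration = Δv/Δt = (2 − 12)/(12 − 0) = -5/6 m/s².

-5/6 m/s²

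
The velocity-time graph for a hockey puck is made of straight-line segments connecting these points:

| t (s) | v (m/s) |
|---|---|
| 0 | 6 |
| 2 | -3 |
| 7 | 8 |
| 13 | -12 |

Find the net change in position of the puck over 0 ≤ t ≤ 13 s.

3.5 m

Net displacement equals the area under the velocity-time graph (areas below the axis count negative).
0–2 s: ½(6 + -3)(2) = 3 m
2–7 s: ½(-3 + 8)(5) = 12.5 m
7–13 s: ½(8 + -12)(6) = -12 m
Net displacement = 3.5 m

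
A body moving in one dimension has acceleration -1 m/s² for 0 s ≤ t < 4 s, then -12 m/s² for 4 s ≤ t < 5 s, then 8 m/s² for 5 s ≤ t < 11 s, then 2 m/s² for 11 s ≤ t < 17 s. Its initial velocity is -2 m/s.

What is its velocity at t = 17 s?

42 m/s

Δv equals the area under the a-t graph; then v = v₀ + Δv.
0–4 s: -1 × 4 = -4 m/s
4–5 s: -12 × 1 = -12 m/s
5–11 s: 8 × 6 = 48 m/s
11–17 s: 2 × 6 = 12 m/s
Δv = 44 m/s, so v(17) = -2 + (44) = 42 m/s.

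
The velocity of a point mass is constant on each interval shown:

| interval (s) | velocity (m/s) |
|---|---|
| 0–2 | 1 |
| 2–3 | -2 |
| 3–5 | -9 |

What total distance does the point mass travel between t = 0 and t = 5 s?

Distance (not displacement) is the total path length: add the absolute areas under v-t.
0–2 s: |1| × 2 = 2 m
2–3 s: |-2| × 1 = 2 m
3–5 s: |-9| × 2 = 18 m
Total distance = 22 m

22 m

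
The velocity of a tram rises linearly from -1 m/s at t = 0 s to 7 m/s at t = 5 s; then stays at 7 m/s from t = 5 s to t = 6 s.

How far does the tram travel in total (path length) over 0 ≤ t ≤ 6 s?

22.625 m

Total distance travelled is ∫|v| dt — sum the magnitudes of each area piece.
0–5 s: v = 0 at t = 0.625 s; triangle areas 0.3125 + 15.3125 = 15.625 m
5–6 s: |7| × 1 = 7 m
Total distance = 22.625 m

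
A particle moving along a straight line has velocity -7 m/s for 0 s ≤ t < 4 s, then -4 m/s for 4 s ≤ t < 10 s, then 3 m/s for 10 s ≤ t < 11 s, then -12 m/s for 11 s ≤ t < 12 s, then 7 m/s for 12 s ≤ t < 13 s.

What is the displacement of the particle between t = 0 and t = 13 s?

Displacement is the signed area under the v-t curve.
0–4 s: -7 × 4 = -28 m
4–10 s: -4 × 6 = -24 m
10–11 s: 3 × 1 = 3 m
11–12 s: -12 × 1 = -12 m
12–13 s: 7 × 1 = 7 m
Net displacement = -54 m

-54 m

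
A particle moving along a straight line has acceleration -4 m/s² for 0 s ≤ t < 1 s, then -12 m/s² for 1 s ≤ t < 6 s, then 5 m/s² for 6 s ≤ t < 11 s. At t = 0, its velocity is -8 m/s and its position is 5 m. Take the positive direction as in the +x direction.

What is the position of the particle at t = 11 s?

On each constant-a segment, Δv = aΔt and Δx = v₀Δt + ½aΔt²; chain segment to segment.
0–1 s: v starts -8 m/s; Δx = -8·1 + ½·-4·1² = -10 m; v ends -12 m/s.
1–6 s: v starts -12 m/s; Δx = -12·5 + ½·-12·5² = -210 m; v ends -72 m/s.
6–11 s: v starts -72 m/s; Δx = -72·5 + ½·5·5² = -297.5 m; v ends -47 m/s.
x(11) = 5 + Σ Δx = -512.5 m.

-512.5 m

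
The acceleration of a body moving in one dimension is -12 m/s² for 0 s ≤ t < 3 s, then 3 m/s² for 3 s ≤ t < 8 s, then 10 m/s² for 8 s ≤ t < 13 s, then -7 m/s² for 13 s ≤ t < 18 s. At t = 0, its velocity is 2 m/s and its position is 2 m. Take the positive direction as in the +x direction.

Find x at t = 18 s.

-81 m

On each constant-a segment, Δv = aΔt and Δx = v₀Δt + ½aΔt²; chain segment to segment.
0–3 s: v starts 2 m/s; Δx = 2·3 + ½·-12·3² = -48 m; v ends -34 m/s.
3–8 s: v starts -34 m/s; Δx = -34·5 + ½·3·5² = -132.5 m; v ends -19 m/s.
8–13 s: v starts -19 m/s; Δx = -19·5 + ½·10·5² = 30 m; v ends 31 m/s.
13–18 s: v starts 31 m/s; Δx = 31·5 + ½·-7·5² = 67.5 m; v ends -4 m/s.
x(18) = 2 + Σ Δx = -81 m.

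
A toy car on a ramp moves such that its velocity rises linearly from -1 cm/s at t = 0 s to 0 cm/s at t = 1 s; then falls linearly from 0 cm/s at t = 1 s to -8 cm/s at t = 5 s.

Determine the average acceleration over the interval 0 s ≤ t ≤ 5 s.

Average acceleration = Δv/Δt = (-8 − -1)/(5 − 0) = -1.4 cm/s².

-1.4 cm/s²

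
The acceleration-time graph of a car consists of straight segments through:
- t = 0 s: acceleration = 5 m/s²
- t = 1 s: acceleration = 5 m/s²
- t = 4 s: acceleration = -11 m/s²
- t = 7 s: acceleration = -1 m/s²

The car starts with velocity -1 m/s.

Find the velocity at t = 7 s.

-23 m/s

Δv equals the area under the a-t graph; then v = v₀ + Δv.
0–1 s: 5 × 1 = 5 m/s
1–4 s: ½(5 + -11)(3) = -9 m/s
4–7 s: ½(-11 + -1)(3) = -18 m/s
Δv = -22 m/s, so v(7) = -1 + (-22) = -23 m/s.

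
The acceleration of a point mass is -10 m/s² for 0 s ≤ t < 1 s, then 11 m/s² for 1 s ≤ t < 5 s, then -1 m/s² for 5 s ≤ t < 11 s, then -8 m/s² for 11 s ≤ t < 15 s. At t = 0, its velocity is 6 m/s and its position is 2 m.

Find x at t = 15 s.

On each constant-a segment, Δv = aΔt and Δx = v₀Δt + ½aΔt²; chain segment to segment.
0–1 s: v starts 6 m/s; Δx = 6·1 + ½·-10·1² = 1 m; v ends -4 m/s.
1–5 s: v starts -4 m/s; Δx = -4·4 + ½·11·4² = 72 m; v ends 40 m/s.
5–11 s: v starts 40 m/s; Δx = 40·6 + ½·-1·6² = 222 m; v ends 34 m/s.
11–15 s: v starts 34 m/s; Δx = 34·4 + ½·-8·4² = 72 m; v ends 2 m/s.
x(15) = 2 + Σ Δx = 369 m.

369 m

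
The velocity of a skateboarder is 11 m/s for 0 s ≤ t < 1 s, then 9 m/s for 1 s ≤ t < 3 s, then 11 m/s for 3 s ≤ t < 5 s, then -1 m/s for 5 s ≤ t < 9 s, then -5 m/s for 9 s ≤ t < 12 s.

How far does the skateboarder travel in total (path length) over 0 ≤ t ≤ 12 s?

70 m

Total distance travelled is ∫|v| dt — sum the magnitudes of each area piece.
0–1 s: |11| × 1 = 11 m
1–3 s: |9| × 2 = 18 m
3–5 s: |11| × 2 = 22 m
5–9 s: |-1| × 4 = 4 m
9–12 s: |-5| × 3 = 15 m
Total distance = 70 m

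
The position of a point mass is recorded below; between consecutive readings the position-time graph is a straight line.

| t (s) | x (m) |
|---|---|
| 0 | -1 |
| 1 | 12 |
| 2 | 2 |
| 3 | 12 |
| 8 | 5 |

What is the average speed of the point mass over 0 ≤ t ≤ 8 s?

Average speed = (total path length)/(elapsed time); on a piecewise-linear x-t graph the path length is Σ|Δx|.
0–1 s: |Δx| = |12 − -1| = 13 m
1–2 s: |Δx| = |2 − 12| = 10 m
2–3 s: |Δx| = |12 − 2| = 10 m
3–8 s: |Δx| = |5 − 12| = 7 m
Total path = 40 m; average speed = 40/8 = 5 m/s.

5 m/s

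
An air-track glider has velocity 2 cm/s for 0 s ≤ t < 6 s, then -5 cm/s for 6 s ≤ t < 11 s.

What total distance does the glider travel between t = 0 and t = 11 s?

37 cm

Total distance travelled is ∫|v| dt — sum the magnitudes of each area piece.
0–6 s: |2| × 6 = 12 cm
6–11 s: |-5| × 5 = 25 cm
Total distance = 37 cm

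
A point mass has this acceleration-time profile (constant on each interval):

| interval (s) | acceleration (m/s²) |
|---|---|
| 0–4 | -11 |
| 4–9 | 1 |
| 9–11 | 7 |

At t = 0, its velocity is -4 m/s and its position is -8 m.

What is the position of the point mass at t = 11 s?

-411.5 m

On each constant-a segment, Δv = aΔt and Δx = v₀Δt + ½aΔt²; chain segment to segment.
0–4 s: v starts -4 m/s; Δx = -4·4 + ½·-11·4² = -104 m; v ends -48 m/s.
4–9 s: v starts -48 m/s; Δx = -48·5 + ½·1·5² = -227.5 m; v ends -43 m/s.
9–11 s: v starts -43 m/s; Δx = -43·2 + ½·7·2² = -72 m; v ends -29 m/s.
x(11) = -8 + Σ Δx = -411.5 m.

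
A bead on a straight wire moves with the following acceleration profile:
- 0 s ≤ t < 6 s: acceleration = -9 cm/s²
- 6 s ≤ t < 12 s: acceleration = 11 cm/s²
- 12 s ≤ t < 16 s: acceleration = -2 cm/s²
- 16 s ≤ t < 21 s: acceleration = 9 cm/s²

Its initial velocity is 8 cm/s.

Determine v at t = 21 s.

Δv equals the area under the a-t graph; then v = v₀ + Δv.
0–6 s: -9 × 6 = -54 cm/s
6–12 s: 11 × 6 = 66 cm/s
12–16 s: -2 × 4 = -8 cm/s
16–21 s: 9 × 5 = 45 cm/s
Δv = 49 cm/s, so v(21) = 8 + (49) = 57 cm/s.

57 cm/s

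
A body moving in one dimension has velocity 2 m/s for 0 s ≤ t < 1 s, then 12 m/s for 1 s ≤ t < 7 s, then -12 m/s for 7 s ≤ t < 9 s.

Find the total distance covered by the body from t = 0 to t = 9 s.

Distance (not displacement) is the total path length: add the absolute areas under v-t.
0–1 s: |2| × 1 = 2 m
1–7 s: |12| × 6 = 72 m
7–9 s: |-12| × 2 = 24 m
Total distance = 98 m

98 m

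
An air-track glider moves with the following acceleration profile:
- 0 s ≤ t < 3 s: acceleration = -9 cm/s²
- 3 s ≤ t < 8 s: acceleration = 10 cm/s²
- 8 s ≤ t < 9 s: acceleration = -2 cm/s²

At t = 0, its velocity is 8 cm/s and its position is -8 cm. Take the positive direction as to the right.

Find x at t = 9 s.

On each constant-a segment, Δv = aΔt and Δx = v₀Δt + ½aΔt²; chain segment to segment.
0–3 s: v starts 8 cm/s; Δx = 8·3 + ½·-9·3² = -16.5 cm; v ends -19 cm/s.
3–8 s: v starts -19 cm/s; Δx = -19·5 + ½·10·5² = 30 cm; v ends 31 cm/s.
8–9 s: v starts 31 cm/s; Δx = 31·1 + ½·-2·1² = 30 cm; v ends 29 cm/s.
x(9) = -8 + Σ Δx = 35.5 cm.

35.5 cm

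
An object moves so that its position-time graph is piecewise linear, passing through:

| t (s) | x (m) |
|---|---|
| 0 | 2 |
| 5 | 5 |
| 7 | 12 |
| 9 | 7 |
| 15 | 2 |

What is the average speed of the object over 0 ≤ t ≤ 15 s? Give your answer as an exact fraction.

4/3 m/s

Average speed = (total path length)/(elapsed time); on a piecewise-linear x-t graph the path length is Σ|Δx|.
0–5 s: |Δx| = |5 − 2| = 3 m
5–7 s: |Δx| = |12 − 5| = 7 m
7–9 s: |Δx| = |7 − 12| = 5 m
9–15 s: |Δx| = |2 − 7| = 5 m
Total path = 20 m; average speed = 20/15 = 4/3 m/s.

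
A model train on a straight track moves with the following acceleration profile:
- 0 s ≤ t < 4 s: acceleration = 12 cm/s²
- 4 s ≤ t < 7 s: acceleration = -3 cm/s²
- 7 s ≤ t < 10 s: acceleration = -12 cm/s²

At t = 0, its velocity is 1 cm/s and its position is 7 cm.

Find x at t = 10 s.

306.5 cm

On each constant-a segment, Δv = aΔt and Δx = v₀Δt + ½aΔt²; chain segment to segment.
0–4 s: v starts 1 cm/s; Δx = 1·4 + ½·12·4² = 100 cm; v ends 49 cm/s.
4–7 s: v starts 49 cm/s; Δx = 49·3 + ½·-3·3² = 133.5 cm; v ends 40 cm/s.
7–10 s: v starts 40 cm/s; Δx = 40·3 + ½·-12·3² = 66 cm; v ends 4 cm/s.
x(10) = 7 + Σ Δx = 306.5 cm.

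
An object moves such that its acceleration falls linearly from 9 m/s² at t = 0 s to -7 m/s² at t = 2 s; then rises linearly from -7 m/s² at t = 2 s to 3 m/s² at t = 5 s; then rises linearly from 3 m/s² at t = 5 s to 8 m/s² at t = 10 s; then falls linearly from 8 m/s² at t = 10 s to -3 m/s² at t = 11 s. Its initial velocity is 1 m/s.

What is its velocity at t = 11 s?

27 m/s

Δv equals the area under the a-t graph; then v = v₀ + Δv.
0–2 s: ½(9 + -7)(2) = 2 m/s
2–5 s: ½(-7 + 3)(3) = -6 m/s
5–10 s: ½(3 + 8)(5) = 27.5 m/s
10–11 s: ½(8 + -3)(1) = 2.5 m/s
Δv = 26 m/s, so v(11) = 1 + (26) = 27 m/s.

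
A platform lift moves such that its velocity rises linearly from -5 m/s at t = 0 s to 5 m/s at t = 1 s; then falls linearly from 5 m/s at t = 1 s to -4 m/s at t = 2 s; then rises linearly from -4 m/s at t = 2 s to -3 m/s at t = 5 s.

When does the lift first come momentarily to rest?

v changes sign on 0–1 s (from -5 to 5); the graph is linear there, so v = 0 at t = 0 + (5)·(1 − 0)/(5 − -5) = 0.5 s.

t = 0.5 s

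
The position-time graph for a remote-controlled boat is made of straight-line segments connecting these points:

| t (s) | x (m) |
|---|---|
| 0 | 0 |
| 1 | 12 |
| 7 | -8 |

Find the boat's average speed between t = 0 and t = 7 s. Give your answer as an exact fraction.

Average speed = (total path length)/(elapsed time); on a piecewise-linear x-t graph the path length is Σ|Δx|.
0–1 s: |Δx| = |12 − 0| = 12 m
1–7 s: |Δx| = |-8 − 12| = 20 m
Total path = 32 m; average speed = 32/7 = 32/7 m/s.

32/7 m/s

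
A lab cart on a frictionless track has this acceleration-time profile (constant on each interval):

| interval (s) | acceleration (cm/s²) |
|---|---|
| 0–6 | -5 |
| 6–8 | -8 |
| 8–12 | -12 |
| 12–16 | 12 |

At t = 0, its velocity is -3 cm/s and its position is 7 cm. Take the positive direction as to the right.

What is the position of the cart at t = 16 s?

-767 cm

On each constant-a segment, Δv = aΔt and Δx = v₀Δt + ½aΔt²; chain segment to segment.
0–6 s: v starts -3 cm/s; Δx = -3·6 + ½·-5·6² = -108 cm; v ends -33 cm/s.
6–8 s: v starts -33 cm/s; Δx = -33·2 + ½·-8·2² = -82 cm; v ends -49 cm/s.
8–12 s: v starts -49 cm/s; Δx = -49·4 + ½·-12·4² = -292 cm; v ends -97 cm/s.
12–16 s: v starts -97 cm/s; Δx = -97·4 + ½·12·4² = -292 cm; v ends -49 cm/s.
x(16) = 7 + Σ Δx = -767 cm.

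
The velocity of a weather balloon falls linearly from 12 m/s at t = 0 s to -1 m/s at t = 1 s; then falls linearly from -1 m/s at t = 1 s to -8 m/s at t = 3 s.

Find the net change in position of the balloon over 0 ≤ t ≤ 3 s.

-3.5 m

Displacement is the signed area under the v-t curve.
0–1 s: ½(12 + -1)(1) = 5.5 m
1–3 s: ½(-1 + -8)(2) = -9 m
Net displacement = -3.5 m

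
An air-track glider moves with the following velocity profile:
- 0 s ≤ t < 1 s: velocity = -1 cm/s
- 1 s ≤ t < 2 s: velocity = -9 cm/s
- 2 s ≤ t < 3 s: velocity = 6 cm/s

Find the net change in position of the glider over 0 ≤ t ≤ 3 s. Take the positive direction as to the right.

Net displacement equals the area under the velocity-time graph (areas below the axis count negative).
0–1 s: -1 × 1 = -1 cm
1–2 s: -9 × 1 = -9 cm
2–3 s: 6 × 1 = 6 cm
Net displacement = -4 cm

-4 cm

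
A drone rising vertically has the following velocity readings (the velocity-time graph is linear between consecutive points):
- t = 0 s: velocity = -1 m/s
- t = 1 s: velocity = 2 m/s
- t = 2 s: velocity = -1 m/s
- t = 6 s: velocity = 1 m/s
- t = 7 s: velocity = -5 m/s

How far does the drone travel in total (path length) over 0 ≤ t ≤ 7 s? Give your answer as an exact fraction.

Distance (not displacement) is the total path length: add the absolute areas under v-t.
0–1 s: v = 0 at t = 1/3 s; triangle areas 1/6 + 2/3 = 5/6 m
1–2 s: v = 0 at t = 5/3 s; triangle areas 2/3 + 1/6 = 5/6 m
2–6 s: v = 0 at t = 4 s; triangle areas 1 + 1 = 2 m
6–7 s: v = 0 at t = 37/6 s; triangle areas 1/12 + 25/12 = 13/6 m
Total distance = 35/6 m

35/6 m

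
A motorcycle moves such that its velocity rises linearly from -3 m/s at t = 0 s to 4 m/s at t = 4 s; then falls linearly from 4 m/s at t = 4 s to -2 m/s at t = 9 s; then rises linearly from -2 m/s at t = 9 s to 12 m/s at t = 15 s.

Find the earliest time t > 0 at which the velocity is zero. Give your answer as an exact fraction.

v changes sign on 0–4 s (from -3 to 4); the graph is linear there, so v = 0 at t = 0 + (3)·(4 − 0)/(4 − -3) = 12/7 s.

t = 12/7 s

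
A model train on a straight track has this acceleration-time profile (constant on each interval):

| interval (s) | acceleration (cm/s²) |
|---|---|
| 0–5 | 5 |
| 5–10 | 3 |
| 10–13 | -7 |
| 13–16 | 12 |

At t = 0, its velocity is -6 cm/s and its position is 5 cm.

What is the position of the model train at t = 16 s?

On each constant-a segment, Δv = aΔt and Δx = v₀Δt + ½aΔt²; chain segment to segment.
0–5 s: v starts -6 cm/s; Δx = -6·5 + ½·5·5² = 32.5 cm; v ends 19 cm/s.
5–10 s: v starts 19 cm/s; Δx = 19·5 + ½·3·5² = 132.5 cm; v ends 34 cm/s.
10–13 s: v starts 34 cm/s; Δx = 34·3 + ½·-7·3² = 70.5 cm; v ends 13 cm/s.
13–16 s: v starts 13 cm/s; Δx = 13·3 + ½·12·3² = 93 cm; v ends 49 cm/s.
x(16) = 5 + Σ Δx = 333.5 cm.

333.5 cm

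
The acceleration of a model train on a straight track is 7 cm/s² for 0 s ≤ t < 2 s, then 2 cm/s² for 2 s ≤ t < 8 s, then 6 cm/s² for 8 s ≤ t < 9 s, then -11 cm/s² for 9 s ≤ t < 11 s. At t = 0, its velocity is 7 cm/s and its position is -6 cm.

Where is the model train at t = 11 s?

On each constant-a segment, Δv = aΔt and Δx = v₀Δt + ½aΔt²; chain segment to segment.
0–2 s: v starts 7 cm/s; Δx = 7·2 + ½·7·2² = 28 cm; v ends 21 cm/s.
2–8 s: v starts 21 cm/s; Δx = 21·6 + ½·2·6² = 162 cm; v ends 33 cm/s.
8–9 s: v starts 33 cm/s; Δx = 33·1 + ½·6·1² = 36 cm; v ends 39 cm/s.
9–11 s: v starts 39 cm/s; Δx = 39·2 + ½·-11·2² = 56 cm; v ends 17 cm/s.
x(11) = -6 + Σ Δx = 276 cm.

276 cm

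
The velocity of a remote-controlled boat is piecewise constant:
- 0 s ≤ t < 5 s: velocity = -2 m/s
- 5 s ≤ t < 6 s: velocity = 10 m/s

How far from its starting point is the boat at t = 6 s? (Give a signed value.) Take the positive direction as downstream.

Displacement is the signed area under the v-t curve.
0–5 s: -2 × 5 = -10 m
5–6 s: 10 × 1 = 10 m
Net displacement = 0 m

0 m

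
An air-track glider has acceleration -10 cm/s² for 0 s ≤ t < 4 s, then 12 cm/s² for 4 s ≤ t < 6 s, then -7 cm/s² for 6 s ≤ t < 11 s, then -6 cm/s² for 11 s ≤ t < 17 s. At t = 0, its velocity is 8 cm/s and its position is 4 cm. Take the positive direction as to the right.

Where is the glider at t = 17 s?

On each constant-a segment, Δv = aΔt and Δx = v₀Δt + ½aΔt²; chain segment to segment.
0–4 s: v starts 8 cm/s; Δx = 8·4 + ½·-10·4² = -48 cm; v ends -32 cm/s.
4–6 s: v starts -32 cm/s; Δx = -32·2 + ½·12·2² = -40 cm; v ends -8 cm/s.
6–11 s: v starts -8 cm/s; Δx = -8·5 + ½·-7·5² = -127.5 cm; v ends -43 cm/s.
11–17 s: v starts -43 cm/s; Δx = -43·6 + ½·-6·6² = -366 cm; v ends -79 cm/s.
x(17) = 4 + Σ Δx = -577.5 cm.

-577.5 cm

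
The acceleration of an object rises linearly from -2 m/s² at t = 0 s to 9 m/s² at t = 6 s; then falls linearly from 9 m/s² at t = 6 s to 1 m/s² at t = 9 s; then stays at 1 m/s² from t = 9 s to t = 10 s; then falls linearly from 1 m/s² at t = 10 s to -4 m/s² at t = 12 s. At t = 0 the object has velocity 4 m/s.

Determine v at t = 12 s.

Δv equals the area under the a-t graph; then v = v₀ + Δv.
0–6 s: ½(-2 + 9)(6) = 21 m/s
6–9 s: ½(9 + 1)(3) = 15 m/s
9–10 s: 1 × 1 = 1 m/s
10–12 s: ½(1 + -4)(2) = -3 m/s
Δv = 34 m/s, so v(12) = 4 + (34) = 38 m/s.

38 m/s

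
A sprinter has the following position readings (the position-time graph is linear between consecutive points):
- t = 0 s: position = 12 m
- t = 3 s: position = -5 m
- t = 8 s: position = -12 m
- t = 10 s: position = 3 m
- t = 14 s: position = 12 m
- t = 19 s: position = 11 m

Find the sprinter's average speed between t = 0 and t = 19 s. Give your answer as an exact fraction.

Average speed = (total path length)/(elapsed time); on a piecewise-linear x-t graph the path length is Σ|Δx|.
0–3 s: |Δx| = |-5 − 12| = 17 m
3–8 s: |Δx| = |-12 − -5| = 7 m
8–10 s: |Δx| = |3 − -12| = 15 m
10–14 s: |Δx| = |12 − 3| = 9 m
14–19 s: |Δx| = |11 − 12| = 1 m
Total path = 49 m; average speed = 49/19 = 49/19 m/s.

49/19 m/s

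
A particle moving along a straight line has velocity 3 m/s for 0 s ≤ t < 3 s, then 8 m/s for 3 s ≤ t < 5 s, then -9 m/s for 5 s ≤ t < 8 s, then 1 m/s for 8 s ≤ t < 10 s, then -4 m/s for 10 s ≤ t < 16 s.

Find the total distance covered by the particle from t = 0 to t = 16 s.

Total distance travelled is ∫|v| dt — sum the magnitudes of each area piece.
0–3 s: |3| × 3 = 9 m
3–5 s: |8| × 2 = 16 m
5–8 s: |-9| × 3 = 27 m
8–10 s: |1| × 2 = 2 m
10–16 s: |-4| × 6 = 24 m
Total distance = 78 m

78 m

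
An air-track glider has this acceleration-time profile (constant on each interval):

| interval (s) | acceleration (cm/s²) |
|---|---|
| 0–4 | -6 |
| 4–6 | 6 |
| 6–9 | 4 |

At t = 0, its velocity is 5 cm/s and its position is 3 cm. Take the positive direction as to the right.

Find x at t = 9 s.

-54 cm

On each constant-a segment, Δv = aΔt and Δx = v₀Δt + ½aΔt²; chain segment to segment.
0–4 s: v starts 5 cm/s; Δx = 5·4 + ½·-6·4² = -28 cm; v ends -19 cm/s.
4–6 s: v starts -19 cm/s; Δx = -19·2 + ½·6·2² = -26 cm; v ends -7 cm/s.
6–9 s: v starts -7 cm/s; Δx = -7·3 + ½·4·3² = -3 cm; v ends 5 cm/s.
x(9) = 3 + Σ Δx = -54 cm.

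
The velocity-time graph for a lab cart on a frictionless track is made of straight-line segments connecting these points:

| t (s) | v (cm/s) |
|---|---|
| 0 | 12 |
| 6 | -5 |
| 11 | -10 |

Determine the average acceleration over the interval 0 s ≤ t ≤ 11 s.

Average acceleration = Δv/Δt = (-10 − 12)/(11 − 0) = -2 cm/s².

-2 cm/s²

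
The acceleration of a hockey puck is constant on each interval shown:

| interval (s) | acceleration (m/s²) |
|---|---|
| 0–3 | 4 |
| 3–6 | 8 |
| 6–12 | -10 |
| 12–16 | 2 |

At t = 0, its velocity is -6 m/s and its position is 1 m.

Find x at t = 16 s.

On each constant-a segment, Δv = aΔt and Δx = v₀Δt + ½aΔt²; chain segment to segment.
0–3 s: v starts -6 m/s; Δx = -6·3 + ½·4·3² = 0 m; v ends 6 m/s.
3–6 s: v starts 6 m/s; Δx = 6·3 + ½·8·3² = 54 m; v ends 30 m/s.
6–12 s: v starts 30 m/s; Δx = 30·6 + ½·-10·6² = 0 m; v ends -30 m/s.
12–16 s: v starts -30 m/s; Δx = -30·4 + ½·2·4² = -104 m; v ends -22 m/s.
x(16) = 1 + Σ Δx = -49 m.

-49 m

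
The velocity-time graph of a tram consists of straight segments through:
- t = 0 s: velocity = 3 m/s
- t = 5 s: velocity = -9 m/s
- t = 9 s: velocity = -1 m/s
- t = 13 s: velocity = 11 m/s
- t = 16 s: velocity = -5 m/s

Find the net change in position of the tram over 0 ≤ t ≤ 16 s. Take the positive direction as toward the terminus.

Displacement is the signed area under the v-t curve.
0–5 s: ½(3 + -9)(5) = -15 m
5–9 s: ½(-9 + -1)(4) = -20 m
9–13 s: ½(-1 + 11)(4) = 20 m
13–16 s: ½(11 + -5)(3) = 9 m
Net displacement = -6 m

-6 m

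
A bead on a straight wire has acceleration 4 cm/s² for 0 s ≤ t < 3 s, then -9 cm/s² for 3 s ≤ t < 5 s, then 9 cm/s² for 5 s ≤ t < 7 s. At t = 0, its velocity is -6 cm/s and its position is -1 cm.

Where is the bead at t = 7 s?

On each constant-a segment, Δv = aΔt and Δx = v₀Δt + ½aΔt²; chain segment to segment.
0–3 s: v starts -6 cm/s; Δx = -6·3 + ½·4·3² = 0 cm; v ends 6 cm/s.
3–5 s: v starts 6 cm/s; Δx = 6·2 + ½·-9·2² = -6 cm; v ends -12 cm/s.
5–7 s: v starts -12 cm/s; Δx = -12·2 + ½·9·2² = -6 cm; v ends 6 cm/s.
x(7) = -1 + Σ Δx = -13 cm.

-13 cm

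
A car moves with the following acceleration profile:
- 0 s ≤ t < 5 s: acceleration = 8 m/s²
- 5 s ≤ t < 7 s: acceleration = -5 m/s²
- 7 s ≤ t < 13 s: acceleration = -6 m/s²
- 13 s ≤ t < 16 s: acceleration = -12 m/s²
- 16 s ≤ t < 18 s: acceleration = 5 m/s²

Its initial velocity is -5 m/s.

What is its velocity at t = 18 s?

Δv equals the area under the a-t graph; then v = v₀ + Δv.
0–5 s: 8 × 5 = 40 m/s
5–7 s: -5 × 2 = -10 m/s
7–13 s: -6 × 6 = -36 m/s
13–16 s: -12 × 3 = -36 m/s
16–18 s: 5 × 2 = 10 m/s
Δv = -32 m/s, so v(18) = -5 + (-32) = -37 m/s.

-37 m/s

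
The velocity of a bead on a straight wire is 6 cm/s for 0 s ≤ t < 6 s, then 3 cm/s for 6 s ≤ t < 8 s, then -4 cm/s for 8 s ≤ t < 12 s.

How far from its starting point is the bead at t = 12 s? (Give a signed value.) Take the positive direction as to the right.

Net displacement equals the area under the velocity-time graph (areas below the axis count negative).
0–6 s: 6 × 6 = 36 cm
6–8 s: 3 × 2 = 6 cm
8–12 s: -4 × 4 = -16 cm
Net displacement = 26 cm

26 cm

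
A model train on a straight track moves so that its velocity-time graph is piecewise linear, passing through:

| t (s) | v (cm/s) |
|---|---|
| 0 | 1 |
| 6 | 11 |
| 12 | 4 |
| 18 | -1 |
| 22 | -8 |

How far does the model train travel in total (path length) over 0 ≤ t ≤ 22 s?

Total distance travelled is ∫|v| dt — sum the magnitudes of each area piece.
0–6 s: |½(1 + 11)(6)| = 36 cm
6–12 s: |½(11 + 4)(6)| = 45 cm
12–18 s: v = 0 at t = 16.8 s; triangle areas 9.6 + 0.6 = 10.2 cm
18–22 s: |½(-1 + -8)(4)| = 18 cm
Total distance = 109.2 cm

109.2 cm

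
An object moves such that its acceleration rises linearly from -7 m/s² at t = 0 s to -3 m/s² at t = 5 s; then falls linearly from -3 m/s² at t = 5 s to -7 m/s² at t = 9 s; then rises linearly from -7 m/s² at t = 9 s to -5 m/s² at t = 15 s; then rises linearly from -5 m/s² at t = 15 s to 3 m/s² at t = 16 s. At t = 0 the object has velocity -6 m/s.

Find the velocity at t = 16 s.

Δv equals the area under the a-t graph; then v = v₀ + Δv.
0–5 s: ½(-7 + -3)(5) = -25 m/s
5–9 s: ½(-3 + -7)(4) = -20 m/s
9–15 s: ½(-7 + -5)(6) = -36 m/s
15–16 s: ½(-5 + 3)(1) = -1 m/s
Δv = -82 m/s, so v(16) = -6 + (-82) = -88 m/s.

-88 m/s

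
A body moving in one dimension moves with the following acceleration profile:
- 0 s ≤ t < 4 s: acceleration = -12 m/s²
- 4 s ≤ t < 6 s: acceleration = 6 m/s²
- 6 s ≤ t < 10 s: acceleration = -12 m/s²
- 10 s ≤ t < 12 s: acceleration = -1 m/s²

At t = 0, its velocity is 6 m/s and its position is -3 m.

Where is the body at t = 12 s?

-521 m

On each constant-a segment, Δv = aΔt and Δx = v₀Δt + ½aΔt²; chain segment to segment.
0–4 s: v starts 6 m/s; Δx = 6·4 + ½·-12·4² = -72 m; v ends -42 m/s.
4–6 s: v starts -42 m/s; Δx = -42·2 + ½·6·2² = -72 m; v ends -30 m/s.
6–10 s: v starts -30 m/s; Δx = -30·4 + ½·-12·4² = -216 m; v ends -78 m/s.
10–12 s: v starts -78 m/s; Δx = -78·2 + ½·-1·2² = -158 m; v ends -80 m/s.
x(12) = -3 + Σ Δx = -521 m.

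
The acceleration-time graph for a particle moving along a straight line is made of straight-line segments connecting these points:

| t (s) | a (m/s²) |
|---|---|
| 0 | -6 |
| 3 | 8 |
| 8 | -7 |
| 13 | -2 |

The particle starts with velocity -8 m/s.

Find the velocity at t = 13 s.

-25 m/s

Δv equals the area under the a-t graph; then v = v₀ + Δv.
0–3 s: ½(-6 + 8)(3) = 3 m/s
3–8 s: ½(8 + -7)(5) = 2.5 m/s
8–13 s: ½(-7 + -2)(5) = -22.5 m/s
Δv = -17 m/s, so v(13) = -8 + (-17) = -25 m/s.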